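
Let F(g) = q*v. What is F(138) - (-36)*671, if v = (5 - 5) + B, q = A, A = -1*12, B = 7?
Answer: 24072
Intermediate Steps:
A = -12
q = -12
v = 7 (v = (5 - 5) + 7 = 0 + 7 = 7)
F(g) = -84 (F(g) = -12*7 = -84)
F(138) - (-36)*671 = -84 - (-36)*671 = -84 - 1*(-24156) = -84 + 24156 = 24072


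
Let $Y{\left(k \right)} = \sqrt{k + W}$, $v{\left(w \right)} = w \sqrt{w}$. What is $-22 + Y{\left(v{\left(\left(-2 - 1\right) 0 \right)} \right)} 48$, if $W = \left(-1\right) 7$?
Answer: $-22 + 48 i \sqrt{7} \approx -22.0 + 127.0 i$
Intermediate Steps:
$W = -7$
$v{\left(w \right)} = w^{\frac{3}{2}}$
$Y{\left(k \right)} = \sqrt{-7 + k}$ ($Y{\left(k \right)} = \sqrt{k - 7} = \sqrt{-7 + k}$)
$-22 + Y{\left(v{\left(\left(-2 - 1\right) 0 \right)} \right)} 48 = -22 + \sqrt{-7 + \left(\left(-2 - 1\right) 0\right)^{\frac{3}{2}}} \cdot 48 = -22 + \sqrt{-7 + \left(\left(-3\right) 0\right)^{\frac{3}{2}}} \cdot 48 = -22 + \sqrt{-7 + 0^{\frac{3}{2}}} \cdot 48 = -22 + \sqrt{-7 + 0} \cdot 48 = -22 + \sqrt{-7} \cdot 48 = -22 + i \sqrt{7} \cdot 48 = -22 + 48 i \sqrt{7}$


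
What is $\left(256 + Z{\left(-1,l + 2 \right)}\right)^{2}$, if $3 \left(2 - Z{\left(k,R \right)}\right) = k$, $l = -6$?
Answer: $\frac{600625}{9} \approx 66736.0$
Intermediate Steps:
$Z{\left(k,R \right)} = 2 - \frac{k}{3}$
$\left(256 + Z{\left(-1,l + 2 \right)}\right)^{2} = \left(256 + \left(2 - - \frac{1}{3}\right)\right)^{2} = \left(256 + \left(2 + \frac{1}{3}\right)\right)^{2} = \left(256 + \frac{7}{3}\right)^{2} = \left(\frac{775}{3}\right)^{2} = \frac{600625}{9}$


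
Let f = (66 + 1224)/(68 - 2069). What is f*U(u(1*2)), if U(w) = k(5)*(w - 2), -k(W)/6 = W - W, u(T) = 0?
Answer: 0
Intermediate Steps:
f = -430/667 (f = 1290/(-2001) = 1290*(-1/2001) = -430/667 ≈ -0.64468)
k(W) = 0 (k(W) = -6*(W - W) = -6*0 = 0)
U(w) = 0 (U(w) = 0*(w - 2) = 0*(-2 + w) = 0)
f*U(u(1*2)) = -430/667*0 = 0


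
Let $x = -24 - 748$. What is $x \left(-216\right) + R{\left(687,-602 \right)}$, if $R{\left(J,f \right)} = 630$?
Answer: $167382$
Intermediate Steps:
$x = -772$ ($x = -24 - 748 = -772$)
$x \left(-216\right) + R{\left(687,-602 \right)} = \left(-772\right) \left(-216\right) + 630 = 166752 + 630 = 167382$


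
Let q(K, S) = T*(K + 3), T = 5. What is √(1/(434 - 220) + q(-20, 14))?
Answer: 3*I*√432494/214 ≈ 9.2193*I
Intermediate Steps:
q(K, S) = 15 + 5*K (q(K, S) = 5*(K + 3) = 5*(3 + K) = 15 + 5*K)
√(1/(434 - 220) + q(-20, 14)) = √(1/(434 - 220) + (15 + 5*(-20))) = √(1/214 + (15 - 100)) = √(1/214 - 85) = √(-18189/214) = 3*I*√432494/214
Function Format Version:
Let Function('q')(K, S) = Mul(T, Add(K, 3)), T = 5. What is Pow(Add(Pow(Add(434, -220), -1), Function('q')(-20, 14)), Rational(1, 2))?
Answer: Mul(Rational(3, 214), I, Pow(432494, Rational(1, 2))) ≈ Mul(9.2193, I)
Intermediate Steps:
Function('q')(K, S) = Add(15, Mul(5, K)) (Function('q')(K, S) = Mul(5, Add(K, 3)) = Mul(5, Add(3, K)) = Add(15, Mul(5, K)))
Pow(Add(Pow(Add(434, -220), -1), Function('q')(-20, 14)), Rational(1, 2)) = Pow(Add(Pow(Add(434, -220), -1), Add(15, Mul(5, -20))), Rational(1, 2)) = Pow(Add(Pow(214, -1), Add(15, -100)), Rational(1, 2)) = Pow(Add(Rational(1, 214), -85), Rational(1, 2)) = Pow(Rational(-18189, 214), Rational(1, 2)) = Mul(Rational(3, 214), I, Pow(432494, Rational(1, 2)))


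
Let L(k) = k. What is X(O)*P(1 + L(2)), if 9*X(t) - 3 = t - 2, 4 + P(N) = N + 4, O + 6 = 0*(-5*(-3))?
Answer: -5/3 ≈ -1.6667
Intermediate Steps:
O = -6 (O = -6 + 0*(-5*(-3)) = -6 + 0*15 = -6 + 0 = -6)
P(N) = N (P(N) = -4 + (N + 4) = -4 + (4 + N) = N)
X(t) = ⅑ + t/9 (X(t) = ⅓ + (t - 2)/9 = ⅓ + (-2 + t)/9 = ⅓ + (-2/9 + t/9) = ⅑ + t/9)
X(O)*P(1 + L(2)) = (⅑ + (⅑)*(-6))*(1 + 2) = (⅑ - ⅔)*3 = -5/9*3 = -5/3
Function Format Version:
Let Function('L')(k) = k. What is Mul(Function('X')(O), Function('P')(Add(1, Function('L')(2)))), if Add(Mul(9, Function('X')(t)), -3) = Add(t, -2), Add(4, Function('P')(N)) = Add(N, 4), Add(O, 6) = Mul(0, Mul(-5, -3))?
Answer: Rational(-5, 3) ≈ -1.6667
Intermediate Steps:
O = -6 (O = Add(-6, Mul(0, Mul(-5, -3))) = Add(-6, Mul(0, 15)) = Add(-6, 0) = -6)
Function('P')(N) = N (Function('P')(N) = Add(-4, Add(N, 4)) = Add(-4, Add(4, N)) = N)
Function('X')(t) = Add(Rational(1, 9), Mul(Rational(1, 9), t)) (Function('X')(t) = Add(Rational(1, 3), Mul(Rational(1, 9), Add(t, -2))) = Add(Rational(1, 3), Mul(Rational(1, 9), Add(-2, t))) = Add(Rational(1, 3), Add(Rational(-2, 9), Mul(Rational(1, 9), t))) = Add(Rational(1, 9), Mul(Rational(1, 9), t)))
Mul(Function('X')(O), Function('P')(Add(1, Function('L')(2)))) = Mul(Add(Rational(1, 9), Mul(Rational(1, 9), -6)), Add(1, 2)) = Mul(Add(Rational(1, 9), Rational(-2, 3)), 3) = Mul(Rational(-5, 9), 3) = Rational(-5, 3)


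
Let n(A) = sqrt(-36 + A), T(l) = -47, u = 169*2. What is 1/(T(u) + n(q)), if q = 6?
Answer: -47/2239 - I*sqrt(30)/2239 ≈ -0.020992 - 0.0024463*I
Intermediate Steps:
u = 338
1/(T(u) + n(q)) = 1/(-47 + sqrt(-36 + 6)) = 1/(-47 + sqrt(-30)) = 1/(-47 + I*sqrt(30))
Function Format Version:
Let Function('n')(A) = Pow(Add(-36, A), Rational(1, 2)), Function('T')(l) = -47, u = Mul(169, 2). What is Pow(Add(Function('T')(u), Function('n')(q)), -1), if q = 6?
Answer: Add(Rational(-47, 2239), Mul(Rational(-1, 2239), I, Pow(30, Rational(1, 2)))) ≈ Add(-0.020992, Mul(-0.0024463, I))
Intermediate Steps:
u = 338
Pow(Add(Function('T')(u), Function('n')(q)), -1) = Pow(Add(-47, Pow(Add(-36, 6), Rational(1, 2))), -1) = Pow(Add(-47, Pow(-30, Rational(1, 2))), -1) = Pow(Add(-47, Mul(I, Pow(30, Rational(1, 2)))), -1)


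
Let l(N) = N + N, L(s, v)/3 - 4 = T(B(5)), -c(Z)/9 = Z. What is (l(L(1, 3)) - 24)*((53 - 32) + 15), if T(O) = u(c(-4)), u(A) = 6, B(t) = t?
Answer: 1296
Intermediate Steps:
c(Z) = -9*Z
T(O) = 6
L(s, v) = 30 (L(s, v) = 12 + 3*6 = 12 + 18 = 30)
l(N) = 2*N
(l(L(1, 3)) - 24)*((53 - 32) + 15) = (2*30 - 24)*((53 - 32) + 15) = (60 - 24)*(21 + 15) = 36*36 = 1296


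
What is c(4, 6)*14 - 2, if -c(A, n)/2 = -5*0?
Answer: -2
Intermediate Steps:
c(A, n) = 0 (c(A, n) = -(-10)*0 = -2*0 = 0)
c(4, 6)*14 - 2 = 0*14 - 2 = 0 - 2 = -2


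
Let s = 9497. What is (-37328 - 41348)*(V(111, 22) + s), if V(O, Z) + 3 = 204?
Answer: -762999848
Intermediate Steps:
V(O, Z) = 201 (V(O, Z) = -3 + 204 = 201)
(-37328 - 41348)*(V(111, 22) + s) = (-37328 - 41348)*(201 + 9497) = -78676*9698 = -762999848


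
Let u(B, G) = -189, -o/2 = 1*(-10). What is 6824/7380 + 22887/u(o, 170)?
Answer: -1552003/12915 ≈ -120.17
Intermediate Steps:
o = 20 (o = -2*(-10) = 20)
6824/7380 + 22887/u(o, 170) = 6824/7380 + 22887/(-189) = 6824*(1/7380) + 22887*(-1/189) = 1706/1845 - 2543/21 = -1552003/12915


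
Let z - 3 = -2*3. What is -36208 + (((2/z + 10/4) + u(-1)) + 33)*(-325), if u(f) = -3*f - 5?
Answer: -281273/6 ≈ -46879.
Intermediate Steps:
z = -3 (z = 3 - 2*3 = 3 - 6 = -3)
u(f) = -5 - 3*f
-36208 + (((2/z + 10/4) + u(-1)) + 33)*(-325) = -36208 + (((2/(-3) + 10/4) + (-5 - 3*(-1))) + 33)*(-325) = -36208 + (((2*(-1/3) + 10*(1/4)) + (-5 + 3)) + 33)*(-325) = -36208 + (((-2/3 + 5/2) - 2) + 33)*(-325) = -36208 + ((11/6 - 2) + 33)*(-325) = -36208 + (-1/6 + 33)*(-325) = -36208 + (197/6)*(-325) = -36208 - 64025/6 = -281273/6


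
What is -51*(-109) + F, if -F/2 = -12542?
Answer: 30643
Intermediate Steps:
F = 25084 (F = -2*(-12542) = 25084)
-51*(-109) + F = -51*(-109) + 25084 = 5559 + 25084 = 30643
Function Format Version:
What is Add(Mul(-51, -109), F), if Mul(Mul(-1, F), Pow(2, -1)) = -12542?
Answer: 30643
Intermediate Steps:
F = 25084 (F = Mul(-2, -12542) = 25084)
Add(Mul(-51, -109), F) = Add(Mul(-51, -109), 25084) = Add(5559, 25084) = 30643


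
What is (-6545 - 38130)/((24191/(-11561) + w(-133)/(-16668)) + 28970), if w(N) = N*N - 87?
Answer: -172176331338/111637520345 ≈ -1.5423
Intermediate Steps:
w(N) = -87 + N**2 (w(N) = N**2 - 87 = -87 + N**2)
(-6545 - 38130)/((24191/(-11561) + w(-133)/(-16668)) + 28970) = (-6545 - 38130)/((24191/(-11561) + (-87 + (-133)**2)/(-16668)) + 28970) = -44675/((24191*(-1/11561) + (-87 + 17689)*(-1/16668)) + 28970) = -44675/((-24191/11561 + 17602*(-1/16668)) + 28970) = -44675/((-24191/11561 - 8801/8334) + 28970) = -44675/(-303356155/96349374 + 28970) = -44675/2790938008625/96349374 = -44675*96349374/2790938008625 = -172176331338/111637520345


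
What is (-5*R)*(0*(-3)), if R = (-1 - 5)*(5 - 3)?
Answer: 0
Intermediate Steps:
R = -12 (R = -6*2 = -12)
(-5*R)*(0*(-3)) = (-5*(-12))*(0*(-3)) = 60*0 = 0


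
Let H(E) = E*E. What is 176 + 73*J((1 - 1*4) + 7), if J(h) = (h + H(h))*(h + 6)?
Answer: 14776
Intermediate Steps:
H(E) = E²
J(h) = (6 + h)*(h + h²) (J(h) = (h + h²)*(h + 6) = (h + h²)*(6 + h) = (6 + h)*(h + h²))
176 + 73*J((1 - 1*4) + 7) = 176 + 73*(((1 - 1*4) + 7)*(6 + ((1 - 1*4) + 7)² + 7*((1 - 1*4) + 7))) = 176 + 73*(((1 - 4) + 7)*(6 + ((1 - 4) + 7)² + 7*((1 - 4) + 7))) = 176 + 73*((-3 + 7)*(6 + (-3 + 7)² + 7*(-3 + 7))) = 176 + 73*(4*(6 + 4² + 7*4)) = 176 + 73*(4*(6 + 16 + 28)) = 176 + 73*(4*50) = 176 + 73*200 = 176 + 14600 = 14776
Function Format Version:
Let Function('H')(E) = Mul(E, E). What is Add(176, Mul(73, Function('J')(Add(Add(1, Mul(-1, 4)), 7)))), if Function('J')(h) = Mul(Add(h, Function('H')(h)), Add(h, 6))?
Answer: 14776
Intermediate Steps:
Function('H')(E) = Pow(E, 2)
Function('J')(h) = Mul(Add(6, h), Add(h, Pow(h, 2))) (Function('J')(h) = Mul(Add(h, Pow(h, 2)), Add(h, 6)) = Mul(Add(h, Pow(h, 2)), Add(6, h)) = Mul(Add(6, h), Add(h, Pow(h, 2))))
Add(176, Mul(73, Function('J')(Add(Add(1, Mul(-1, 4)), 7)))) = Add(176, Mul(73, Mul(Add(Add(1, Mul(-1, 4)), 7), Add(6, Pow(Add(Add(1, Mul(-1, 4)), 7), 2), Mul(7, Add(Add(1, Mul(-1, 4)), 7)))))) = Add(176, Mul(73, Mul(Add(Add(1, -4), 7), Add(6, Pow(Add(Add(1, -4), 7), 2), Mul(7, Add(Add(1, -4), 7)))))) = Add(176, Mul(73, Mul(Add(-3, 7), Add(6, Pow(Add(-3, 7), 2), Mul(7, Add(-3, 7)))))) = Add(176, Mul(73, Mul(4, Add(6, Pow(4, 2), Mul(7, 4))))) = Add(176, Mul(73, Mul(4, Add(6, 16, 28)))) = Add(176, Mul(73, Mul(4, 50))) = Add(176, Mul(73, 200)) = Add(176, 14600) = 14776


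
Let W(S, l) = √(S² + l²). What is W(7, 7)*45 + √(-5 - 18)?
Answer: 315*√2 + I*√23 ≈ 445.48 + 4.7958*I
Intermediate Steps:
W(7, 7)*45 + √(-5 - 18) = √(7² + 7²)*45 + √(-5 - 18) = √(49 + 49)*45 + √(-23) = √98*45 + I*√23 = (7*√2)*45 + I*√23 = 315*√2 + I*√23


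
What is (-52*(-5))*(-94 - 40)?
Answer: -34840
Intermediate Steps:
(-52*(-5))*(-94 - 40) = 260*(-134) = -34840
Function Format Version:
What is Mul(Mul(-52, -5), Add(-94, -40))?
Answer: -34840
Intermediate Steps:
Mul(Mul(-52, -5), Add(-94, -40)) = Mul(260, -134) = -34840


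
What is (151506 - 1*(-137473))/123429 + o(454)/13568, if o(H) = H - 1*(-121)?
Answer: 3991838747/1674684672 ≈ 2.3836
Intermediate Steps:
o(H) = 121 + H (o(H) = H + 121 = 121 + H)
(151506 - 1*(-137473))/123429 + o(454)/13568 = (151506 - 1*(-137473))/123429 + (121 + 454)/13568 = (151506 + 137473)*(1/123429) + 575*(1/13568) = 288979*(1/123429) + 575/13568 = 288979/123429 + 575/13568 = 3991838747/1674684672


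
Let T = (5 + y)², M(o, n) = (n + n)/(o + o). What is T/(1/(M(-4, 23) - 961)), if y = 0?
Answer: -96675/4 ≈ -24169.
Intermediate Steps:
M(o, n) = n/o (M(o, n) = (2*n)/((2*o)) = (2*n)*(1/(2*o)) = n/o)
T = 25 (T = (5 + 0)² = 5² = 25)
T/(1/(M(-4, 23) - 961)) = 25/(1/(23/(-4) - 961)) = 25/(1/(23*(-¼) - 961)) = 25/(1/(-23/4 - 961)) = 25/(1/(-3867/4)) = 25/(-4/3867) = 25*(-3867/4) = -96675/4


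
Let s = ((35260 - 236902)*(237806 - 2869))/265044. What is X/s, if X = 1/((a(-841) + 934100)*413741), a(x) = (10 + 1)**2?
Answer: -44174/3051823057685683894599 ≈ -1.4475e-17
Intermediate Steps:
a(x) = 121 (a(x) = 11**2 = 121)
X = 1/386525530761 (X = 1/((121 + 934100)*413741) = (1/413741)/934221 = (1/934221)*(1/413741) = 1/386525530761 ≈ 2.5872e-12)
s = -7895527759/44174 (s = -201642*234937*(1/265044) = -47373166554*1/265044 = -7895527759/44174 ≈ -1.7874e+5)
X/s = 1/(386525530761*(-7895527759/44174)) = (1/386525530761)*(-44174/7895527759) = -44174/3051823057685683894599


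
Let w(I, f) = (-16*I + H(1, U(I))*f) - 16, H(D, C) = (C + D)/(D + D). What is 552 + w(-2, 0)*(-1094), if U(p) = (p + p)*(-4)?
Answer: -16952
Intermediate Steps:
U(p) = -8*p (U(p) = (2*p)*(-4) = -8*p)
H(D, C) = (C + D)/(2*D) (H(D, C) = (C + D)/((2*D)) = (C + D)*(1/(2*D)) = (C + D)/(2*D))
w(I, f) = -16 - 16*I + f*(1/2 - 4*I) (w(I, f) = (-16*I + ((1/2)*(-8*I + 1)/1)*f) - 16 = (-16*I + ((1/2)*1*(1 - 8*I))*f) - 16 = (-16*I + (1/2 - 4*I)*f) - 16 = (-16*I + f*(1/2 - 4*I)) - 16 = -16 - 16*I + f*(1/2 - 4*I))
552 + w(-2, 0)*(-1094) = 552 + (-16 + (1/2)*0 - 16*(-2) - 4*(-2)*0)*(-1094) = 552 + (-16 + 0 + 32 + 0)*(-1094) = 552 + 16*(-1094) = 552 - 17504 = -16952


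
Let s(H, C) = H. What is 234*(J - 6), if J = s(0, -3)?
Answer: -1404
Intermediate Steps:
J = 0
234*(J - 6) = 234*(0 - 6) = 234*(-6) = -1404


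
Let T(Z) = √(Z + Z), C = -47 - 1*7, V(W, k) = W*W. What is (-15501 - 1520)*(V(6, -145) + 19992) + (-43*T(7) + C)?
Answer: -340896642 - 43*√14 ≈ -3.4090e+8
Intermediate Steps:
V(W, k) = W²
C = -54 (C = -47 - 7 = -54)
T(Z) = √2*√Z (T(Z) = √(2*Z) = √2*√Z)
(-15501 - 1520)*(V(6, -145) + 19992) + (-43*T(7) + C) = (-15501 - 1520)*(6² + 19992) + (-43*√2*√7 - 54) = -17021*(36 + 19992) + (-43*√14 - 54) = -17021*20028 + (-54 - 43*√14) = -340896588 + (-54 - 43*√14) = -340896642 - 43*√14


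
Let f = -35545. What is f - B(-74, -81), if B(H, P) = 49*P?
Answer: -31576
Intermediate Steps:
f - B(-74, -81) = -35545 - 49*(-81) = -35545 - 1*(-3969) = -35545 + 3969 = -31576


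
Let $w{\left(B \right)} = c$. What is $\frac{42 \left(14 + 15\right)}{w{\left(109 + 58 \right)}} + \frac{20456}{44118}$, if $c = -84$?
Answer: $- \frac{619255}{44118} \approx -14.036$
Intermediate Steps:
$w{\left(B \right)} = -84$
$\frac{42 \left(14 + 15\right)}{w{\left(109 + 58 \right)}} + \frac{20456}{44118} = \frac{42 \left(14 + 15\right)}{-84} + \frac{20456}{44118} = 42 \cdot 29 \left(- \frac{1}{84}\right) + 20456 \cdot \frac{1}{44118} = 1218 \left(- \frac{1}{84}\right) + \frac{10228}{22059} = - \frac{29}{2} + \frac{10228}{22059} = - \frac{619255}{44118}$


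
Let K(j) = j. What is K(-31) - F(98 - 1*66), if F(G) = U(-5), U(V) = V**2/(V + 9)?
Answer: -149/4 ≈ -37.250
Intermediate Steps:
U(V) = V**2/(9 + V)
F(G) = 25/4 (F(G) = (-5)**2/(9 - 5) = 25/4)
K(-31) - F(98 - 1*66) = -31 - 1*25/4 = -31 - 25/4 = -149/4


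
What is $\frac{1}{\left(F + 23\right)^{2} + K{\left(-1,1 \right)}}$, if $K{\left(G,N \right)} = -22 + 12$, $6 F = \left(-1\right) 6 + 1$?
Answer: $\frac{36}{17329} \approx 0.0020774$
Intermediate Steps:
$F = - \frac{5}{6}$ ($F = \frac{\left(-1\right) 6 + 1}{6} = \frac{-6 + 1}{6} = \frac{1}{6} \left(-5\right) = - \frac{5}{6} \approx -0.83333$)
$K{\left(G,N \right)} = -10$
$\frac{1}{\left(F + 23\right)^{2} + K{\left(-1,1 \right)}} = \frac{1}{\left(- \frac{5}{6} + 23\right)^{2} - 10} = \frac{1}{\left(\frac{133}{6}\right)^{2} - 10} = \frac{1}{\frac{17689}{36} - 10} = \frac{1}{\frac{17329}{36}} = \frac{36}{17329}$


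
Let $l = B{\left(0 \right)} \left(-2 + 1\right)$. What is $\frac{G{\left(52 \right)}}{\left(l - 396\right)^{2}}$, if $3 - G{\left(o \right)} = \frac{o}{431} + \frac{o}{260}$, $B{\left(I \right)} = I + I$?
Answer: $\frac{2887}{168969240} \approx 1.7086 \cdot 10^{-5}$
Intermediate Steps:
$B{\left(I \right)} = 2 I$
$l = 0$ ($l = 2 \cdot 0 \left(-2 + 1\right) = 0 \left(-1\right) = 0$)
$G{\left(o \right)} = 3 - \frac{691 o}{112060}$ ($G{\left(o \right)} = 3 - \left(\frac{o}{431} + \frac{o}{260}\right) = 3 - \frac{691 o}{112060}$)
$\frac{G{\left(52 \right)}}{\left(l - 396\right)^{2}} = \frac{3 - \frac{691}{2155}}{\left(0 - 396\right)^{2}} = \frac{3 - \frac{691}{2155}}{\left(-396\right)^{2}} = \frac{5774}{2155 \cdot 156816} = \frac{5774}{2155} \cdot \frac{1}{156816} = \frac{2887}{168969240}$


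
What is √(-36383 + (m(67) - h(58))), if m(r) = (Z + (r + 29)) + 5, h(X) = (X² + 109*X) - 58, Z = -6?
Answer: 2*I*√11479 ≈ 214.28*I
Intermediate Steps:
h(X) = -58 + X² + 109*X
m(r) = 28 + r (m(r) = (-6 + (r + 29)) + 5 = (-6 + (29 + r)) + 5 = (23 + r) + 5 = 28 + r)
√(-36383 + (m(67) - h(58))) = √(-36383 + ((28 + 67) - (-58 + 58² + 109*58))) = √(-36383 + (95 - (-58 + 3364 + 6322))) = √(-36383 + (95 - 1*9628)) = √(-36383 + (95 - 9628)) = √(-36383 - 9533) = √(-45916) = 2*I*√11479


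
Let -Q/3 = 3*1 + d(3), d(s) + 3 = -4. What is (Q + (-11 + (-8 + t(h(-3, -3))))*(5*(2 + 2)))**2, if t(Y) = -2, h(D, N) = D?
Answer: 166464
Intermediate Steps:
d(s) = -7 (d(s) = -3 - 4 = -7)
Q = 12 (Q = -3*(3*1 - 7) = -3*(3 - 7) = -3*(-4) = 12)
(Q + (-11 + (-8 + t(h(-3, -3))))*(5*(2 + 2)))**2 = (12 + (-11 + (-8 - 2))*(5*(2 + 2)))**2 = (12 + (-11 - 10)*(5*4))**2 = (12 - 21*20)**2 = (12 - 420)**2 = (-408)**2 = 166464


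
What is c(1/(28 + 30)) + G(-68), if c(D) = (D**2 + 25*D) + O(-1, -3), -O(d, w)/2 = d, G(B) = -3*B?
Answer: 694435/3364 ≈ 206.43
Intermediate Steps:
O(d, w) = -2*d
c(D) = 2 + D**2 + 25*D (c(D) = (D**2 + 25*D) - 2*(-1) = (D**2 + 25*D) + 2 = 2 + D**2 + 25*D)
c(1/(28 + 30)) + G(-68) = (2 + (1/(28 + 30))**2 + 25/(28 + 30)) - 3*(-68) = (2 + (1/58)**2 + 25/58) + 204 = (2 + (1/58)**2 + 25*(1/58)) + 204 = (2 + 1/3364 + 25/58) + 204 = 8179/3364 + 204 = 694435/3364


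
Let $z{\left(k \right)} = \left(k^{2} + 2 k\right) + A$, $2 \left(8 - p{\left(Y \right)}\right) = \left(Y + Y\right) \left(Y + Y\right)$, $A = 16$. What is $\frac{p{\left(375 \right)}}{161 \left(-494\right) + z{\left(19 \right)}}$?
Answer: $\frac{281242}{79119} \approx 3.5547$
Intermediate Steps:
$p{\left(Y \right)} = 8 - 2 Y^{2}$ ($p{\left(Y \right)} = 8 - \frac{\left(Y + Y\right) \left(Y + Y\right)}{2} = 8 - \frac{2 Y 2 Y}{2} = 8 - \frac{4 Y^{2}}{2} = 8 - 2 Y^{2}$)
$z{\left(k \right)} = 16 + k^{2} + 2 k$ ($z{\left(k \right)} = \left(k^{2} + 2 k\right) + 16 = 16 + k^{2} + 2 k$)
$\frac{p{\left(375 \right)}}{161 \left(-494\right) + z{\left(19 \right)}} = \frac{8 - 2 \cdot 375^{2}}{161 \left(-494\right) + \left(16 + 19^{2} + 2 \cdot 19\right)} = \frac{8 - 281250}{-79534 + \left(16 + 361 + 38\right)} = \frac{8 - 281250}{-79534 + 415} = - \frac{281242}{-79119} = \left(-281242\right) \left(- \frac{1}{79119}\right) = \frac{281242}{79119}$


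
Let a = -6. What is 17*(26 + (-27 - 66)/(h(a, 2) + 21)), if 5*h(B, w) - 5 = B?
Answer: 38063/104 ≈ 365.99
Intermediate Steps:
h(B, w) = 1 + B/5
17*(26 + (-27 - 66)/(h(a, 2) + 21)) = 17*(26 + (-27 - 66)/((1 + (⅕)*(-6)) + 21)) = 17*(26 - 93/((1 - 6/5) + 21)) = 17*(26 - 93/(-⅕ + 21)) = 17*(26 - 93/104/5) = 17*(26 - 93*5/104) = 17*(26 - 465/104) = 17*(2239/104) = 38063/104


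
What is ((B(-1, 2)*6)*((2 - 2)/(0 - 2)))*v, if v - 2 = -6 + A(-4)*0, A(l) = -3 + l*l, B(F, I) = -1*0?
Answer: 0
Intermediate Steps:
B(F, I) = 0
A(l) = -3 + l²
v = -4 (v = 2 + (-6 + (-3 + (-4)²)*0) = 2 + (-6 + (-3 + 16)*0) = 2 + (-6 + 13*0) = 2 + (-6 + 0) = 2 - 6 = -4)
((B(-1, 2)*6)*((2 - 2)/(0 - 2)))*v = ((0*6)*((2 - 2)/(0 - 2)))*(-4) = (0*(0/(-2)))*(-4) = (0*(0*(-½)))*(-4) = (0*0)*(-4) = 0*(-4) = 0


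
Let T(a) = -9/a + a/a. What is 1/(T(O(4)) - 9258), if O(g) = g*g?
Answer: -16/148121 ≈ -0.00010802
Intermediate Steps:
O(g) = g²
T(a) = 1 - 9/a (T(a) = -9/a + 1 = 1 - 9/a)
1/(T(O(4)) - 9258) = 1/((-9 + 4²)/(4²) - 9258) = 1/((-9 + 16)/16 - 9258) = 1/((1/16)*7 - 9258) = 1/(7/16 - 9258) = 1/(-148121/16) = -16/148121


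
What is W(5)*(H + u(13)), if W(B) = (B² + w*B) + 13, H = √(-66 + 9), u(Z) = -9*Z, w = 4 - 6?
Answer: -3276 + 28*I*√57 ≈ -3276.0 + 211.4*I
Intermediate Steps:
w = -2
H = I*√57 (H = √(-57) = I*√57 ≈ 7.5498*I)
W(B) = 13 + B² - 2*B (W(B) = (B² - 2*B) + 13 = 13 + B² - 2*B)
W(5)*(H + u(13)) = (13 + 5² - 2*5)*(I*√57 - 9*13) = (13 + 25 - 10)*(I*√57 - 117) = 28*(-117 + I*√57) = -3276 + 28*I*√57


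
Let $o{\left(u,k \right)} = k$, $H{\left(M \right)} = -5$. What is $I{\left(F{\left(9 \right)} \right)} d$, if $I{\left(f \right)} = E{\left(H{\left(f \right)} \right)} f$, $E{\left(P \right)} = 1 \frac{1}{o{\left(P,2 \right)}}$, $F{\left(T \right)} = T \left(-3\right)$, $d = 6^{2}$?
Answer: $-486$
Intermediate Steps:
$d = 36$
$F{\left(T \right)} = - 3 T$
$E{\left(P \right)} = \frac{1}{2}$ ($E{\left(P \right)} = 1 \cdot \frac{1}{2} = \frac{1}{2}$)
$I{\left(f \right)} = \frac{f}{2}$
$I{\left(F{\left(9 \right)} \right)} d = \frac{\left(-3\right) 9}{2} \cdot 36 = \frac{1}{2} \left(-27\right) 36 = \left(- \frac{27}{2}\right) 36 = -486$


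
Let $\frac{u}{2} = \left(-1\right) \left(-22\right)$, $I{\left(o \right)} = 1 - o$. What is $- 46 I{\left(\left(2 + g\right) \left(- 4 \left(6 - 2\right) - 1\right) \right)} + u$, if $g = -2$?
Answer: $-2$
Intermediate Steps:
$u = 44$ ($u = 2 \left(\left(-1\right) \left(-22\right)\right) = 2 \cdot 22 = 44$)
$- 46 I{\left(\left(2 + g\right) \left(- 4 \left(6 - 2\right) - 1\right) \right)} + u = - 46 \left(1 - \left(2 - 2\right) \left(- 4 \left(6 - 2\right) - 1\right)\right) + 44 = - 46 \left(1 - 0 \left(\left(-4\right) 4 - 1\right)\right) + 44 = - 46 \left(1 - 0 \left(-16 - 1\right)\right) + 44 = - 46 \left(1 - 0 \left(-17\right)\right) + 44 = - 46 \left(1 - 0\right) + 44 = - 46 \left(1 + 0\right) + 44 = \left(-46\right) 1 + 44 = -46 + 44 = -2$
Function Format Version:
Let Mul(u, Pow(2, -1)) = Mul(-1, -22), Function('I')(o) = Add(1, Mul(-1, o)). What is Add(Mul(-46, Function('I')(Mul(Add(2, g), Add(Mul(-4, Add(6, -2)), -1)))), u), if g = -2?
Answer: -2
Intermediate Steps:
u = 44 (u = Mul(2, Mul(-1, -22)) = Mul(2, 22) = 44)
Add(Mul(-46, Function('I')(Mul(Add(2, g), Add(Mul(-4, Add(6, -2)), -1)))), u) = Add(Mul(-46, Add(1, Mul(-1, Mul(Add(2, -2), Add(Mul(-4, Add(6, -2)), -1))))), 44) = Add(Mul(-46, Add(1, Mul(-1, Mul(0, Add(Mul(-4, 4), -1))))), 44) = Add(Mul(-46, Add(1, Mul(-1, Mul(0, Add(-16, -1))))), 44) = Add(Mul(-46, Add(1, Mul(-1, Mul(0, -17)))), 44) = Add(Mul(-46, Add(1, Mul(-1, 0))), 44) = Add(Mul(-46, Add(1, 0)), 44) = Add(Mul(-46, 1), 44) = Add(-46, 44) = -2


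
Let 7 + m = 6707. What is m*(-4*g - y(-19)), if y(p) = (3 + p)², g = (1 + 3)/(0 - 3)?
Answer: -5038400/3 ≈ -1.6795e+6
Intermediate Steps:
g = -4/3 (g = 4/(-3) = 4*(-⅓) = -4/3 ≈ -1.3333)
m = 6700 (m = -7 + 6707 = 6700)
m*(-4*g - y(-19)) = 6700*(-4*(-4/3) - (3 - 19)²) = 6700*(16/3 - 1*(-16)²) = 6700*(16/3 - 1*256) = 6700*(16/3 - 256) = 6700*(-752/3) = -5038400/3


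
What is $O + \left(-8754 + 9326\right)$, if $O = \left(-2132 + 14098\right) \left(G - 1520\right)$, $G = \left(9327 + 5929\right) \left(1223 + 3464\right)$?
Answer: $855609110604$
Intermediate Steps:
$G = 71504872$ ($G = 15256 \cdot 4687 = 71504872$)
$O = 855609110032$ ($O = \left(-2132 + 14098\right) \left(71504872 - 1520\right) = 11966 \cdot 71503352 = 855609110032$)
$O + \left(-8754 + 9326\right) = 855609110032 + \left(-8754 + 9326\right) = 855609110032 + 572 = 855609110604$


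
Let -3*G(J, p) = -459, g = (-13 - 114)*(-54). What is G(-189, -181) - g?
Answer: -6705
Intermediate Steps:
g = 6858 (g = -127*(-54) = 6858)
G(J, p) = 153 (G(J, p) = -⅓*(-459) = 153)
G(-189, -181) - g = 153 - 1*6858 = 153 - 6858 = -6705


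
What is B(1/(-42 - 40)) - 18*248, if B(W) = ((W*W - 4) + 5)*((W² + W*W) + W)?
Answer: -12614230729/2825761 ≈ -4464.0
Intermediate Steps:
B(W) = (1 + W²)*(W + 2*W²) (B(W) = ((W² - 4) + 5)*((W² + W²) + W) = ((-4 + W²) + 5)*(2*W² + W) = (1 + W²)*(W + 2*W²))
B(1/(-42 - 40)) - 18*248 = (1 + (1/(-42 - 40))² + 2/(-42 - 40) + 2*(1/(-42 - 40))³)/(-42 - 40) - 18*248 = (1 + (1/(-82))² + 2/(-82) + 2*(1/(-82))³)/(-82) - 1*4464 = -(1 + (-1/82)² + 2*(-1/82) + 2*(-1/82)³)/82 - 4464 = -(1 + 1/6724 - 1/41 + 2*(-1/551368))/82 - 4464 = -(1 + 1/6724 - 1/41 - 1/275684)/82 - 4464 = -1/82*67250/68921 - 4464 = -33625/2825761 - 4464 = -12614230729/2825761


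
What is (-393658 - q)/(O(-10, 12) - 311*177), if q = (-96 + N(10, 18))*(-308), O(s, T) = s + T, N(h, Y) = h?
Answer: 420146/55045 ≈ 7.6328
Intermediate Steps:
O(s, T) = T + s
q = 26488 (q = (-96 + 10)*(-308) = -86*(-308) = 26488)
(-393658 - q)/(O(-10, 12) - 311*177) = (-393658 - 1*26488)/((12 - 10) - 311*177) = (-393658 - 26488)/(2 - 55047) = -420146/(-55045) = -420146*(-1/55045) = 420146/55045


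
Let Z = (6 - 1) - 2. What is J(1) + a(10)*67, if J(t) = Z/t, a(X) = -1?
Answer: -64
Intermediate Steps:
Z = 3 (Z = 5 - 2 = 3)
J(t) = 3/t
J(1) + a(10)*67 = 3/1 - 1*67 = 3*1 - 67 = 3 - 67 = -64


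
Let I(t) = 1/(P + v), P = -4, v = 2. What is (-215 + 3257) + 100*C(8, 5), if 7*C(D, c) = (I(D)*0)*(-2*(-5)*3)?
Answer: 3042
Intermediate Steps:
I(t) = -1/2 (I(t) = 1/(-4 + 2) = 1/(-2) = -1/2)
C(D, c) = 0 (C(D, c) = ((-1/2*0)*(-2*(-5)*3))/7 = (0*(10*3))/7 = (0*30)/7 = (1/7)*0 = 0)
(-215 + 3257) + 100*C(8, 5) = (-215 + 3257) + 100*0 = 3042 + 0 = 3042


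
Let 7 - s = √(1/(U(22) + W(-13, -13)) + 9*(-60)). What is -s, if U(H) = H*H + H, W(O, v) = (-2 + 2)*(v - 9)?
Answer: -7 + I*√138258934/506 ≈ -7.0 + 23.238*I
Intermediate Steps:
W(O, v) = 0 (W(O, v) = 0*(-9 + v) = 0)
U(H) = H + H² (U(H) = H² + H = H + H²)
s = 7 - I*√138258934/506 (s = 7 - √(1/(22*(1 + 22) + 0) + 9*(-60)) = 7 - √(1/(22*23 + 0) - 540) = 7 - √(1/(506 + 0) - 540) = 7 - √(1/506 - 540) = 7 - √(-273239/506) = 7 - I*√138258934/506 ≈ 7.0 - 23.238*I)
-s = -(7 - I*√138258934/506) = -7 + I*√138258934/506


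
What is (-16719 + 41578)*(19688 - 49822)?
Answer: -749101106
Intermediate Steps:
(-16719 + 41578)*(19688 - 49822) = 24859*(-30134) = -749101106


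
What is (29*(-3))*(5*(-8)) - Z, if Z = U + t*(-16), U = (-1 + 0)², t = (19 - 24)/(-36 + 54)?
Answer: 31271/9 ≈ 3474.6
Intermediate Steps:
t = -5/18 ≈ -0.27778
U = 1 (U = (-1)² = 1)
Z = 49/9 (Z = 1 - 5/18*(-16) = 1 + 40/9 = 49/9 ≈ 5.4444)
(29*(-3))*(5*(-8)) - Z = (29*(-3))*(5*(-8)) - 1*49/9 = -87*(-40) - 49/9 = 3480 - 49/9 = 31271/9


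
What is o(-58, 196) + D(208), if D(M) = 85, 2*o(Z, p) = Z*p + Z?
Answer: -5628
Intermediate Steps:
o(Z, p) = Z/2 + Z*p/2 (o(Z, p) = (Z*p + Z)/2 = (Z + Z*p)/2 = Z/2 + Z*p/2)
o(-58, 196) + D(208) = (½)*(-58)*(1 + 196) + 85 = (½)*(-58)*197 + 85 = -5713 + 85 = -5628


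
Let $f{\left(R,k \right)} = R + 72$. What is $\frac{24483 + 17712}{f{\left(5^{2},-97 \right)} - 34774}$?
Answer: $- \frac{14065}{11559} \approx -1.2168$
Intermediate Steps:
$f{\left(R,k \right)} = 72 + R$
$\frac{24483 + 17712}{f{\left(5^{2},-97 \right)} - 34774} = \frac{24483 + 17712}{\left(72 + 5^{2}\right) - 34774} = \frac{42195}{\left(72 + 25\right) - 34774} = \frac{42195}{97 - 34774} = \frac{42195}{-34677} = 42195 \left(- \frac{1}{34677}\right) = - \frac{14065}{11559}$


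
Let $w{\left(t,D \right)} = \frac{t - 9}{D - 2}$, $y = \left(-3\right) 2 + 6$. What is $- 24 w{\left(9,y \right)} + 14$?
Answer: $14$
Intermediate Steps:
$y = 0$ ($y = -6 + 6 = 0$)
$w{\left(t,D \right)} = \frac{-9 + t}{-2 + D}$
$- 24 w{\left(9,y \right)} + 14 = - 24 \frac{-9 + 9}{-2 + 0} + 14 = - 24 \frac{1}{-2} \cdot 0 + 14 = - 24 \left(\left(- \frac{1}{2}\right) 0\right) + 14 = \left(-24\right) 0 + 14 = 0 + 14 = 14$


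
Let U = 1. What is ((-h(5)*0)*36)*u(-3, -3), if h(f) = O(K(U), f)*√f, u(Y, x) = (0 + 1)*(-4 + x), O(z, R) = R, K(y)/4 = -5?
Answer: 0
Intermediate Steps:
K(y) = -20 (K(y) = 4*(-5) = -20)
u(Y, x) = -4 + x (u(Y, x) = 1*(-4 + x) = -4 + x)
h(f) = f^(3/2) (h(f) = f*√f = f^(3/2))
((-h(5)*0)*36)*u(-3, -3) = ((-5^(3/2)*0)*36)*(-4 - 3) = ((-5*√5*0)*36)*(-7) = (0*36)*(-7) = 0*(-7) = 0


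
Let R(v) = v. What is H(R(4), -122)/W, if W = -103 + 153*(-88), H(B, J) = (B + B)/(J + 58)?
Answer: 1/108536 ≈ 9.2135e-6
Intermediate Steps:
H(B, J) = 2*B/(58 + J) (H(B, J) = (2*B)/(58 + J) = 2*B/(58 + J))
W = -13567 (W = -103 - 13464 = -13567)
H(R(4), -122)/W = (2*4/(58 - 122))/(-13567) = (2*4/(-64))*(-1/13567) = (2*4*(-1/64))*(-1/13567) = -1/8*(-1/13567) = 1/108536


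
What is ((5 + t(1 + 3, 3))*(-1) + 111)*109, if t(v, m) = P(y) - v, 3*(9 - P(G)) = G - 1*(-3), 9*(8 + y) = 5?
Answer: 292883/27 ≈ 10848.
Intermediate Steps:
y = -67/9 (y = -8 + (⅑)*5 = -8 + 5/9 = -67/9 ≈ -7.4444)
P(G) = 8 - G/3 (P(G) = 9 - (G - 1*(-3))/3 = 9 - (G + 3)/3 = 9 - (3 + G)/3 = 9 + (-1 - G/3) = 8 - G/3)
t(v, m) = 283/27 - v (t(v, m) = (8 - ⅓*(-67/9)) - v = (8 + 67/27) - v = 283/27 - v)
((5 + t(1 + 3, 3))*(-1) + 111)*109 = ((5 + (283/27 - (1 + 3)))*(-1) + 111)*109 = ((5 + (283/27 - 1*4))*(-1) + 111)*109 = ((5 + (283/27 - 4))*(-1) + 111)*109 = ((5 + 175/27)*(-1) + 111)*109 = ((310/27)*(-1) + 111)*109 = (-310/27 + 111)*109 = (2687/27)*109 = 292883/27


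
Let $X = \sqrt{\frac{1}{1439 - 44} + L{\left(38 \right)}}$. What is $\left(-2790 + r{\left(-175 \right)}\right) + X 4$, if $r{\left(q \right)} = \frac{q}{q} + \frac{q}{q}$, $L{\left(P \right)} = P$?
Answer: $-2788 + \frac{4 \sqrt{8216705}}{465} \approx -2763.3$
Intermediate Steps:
$X = \frac{\sqrt{8216705}}{465}$ ($X = \sqrt{\frac{1}{1439 - 44} + 38} = \sqrt{\frac{1}{1395} + 38} = \sqrt{\frac{53011}{1395}} = \frac{\sqrt{8216705}}{465} \approx 6.1645$)
$r{\left(q \right)} = 2$ ($r{\left(q \right)} = 1 + 1 = 2$)
$\left(-2790 + r{\left(-175 \right)}\right) + X 4 = \left(-2790 + 2\right) + \frac{\sqrt{8216705}}{465} \cdot 4 = -2788 + \frac{4 \sqrt{8216705}}{465}$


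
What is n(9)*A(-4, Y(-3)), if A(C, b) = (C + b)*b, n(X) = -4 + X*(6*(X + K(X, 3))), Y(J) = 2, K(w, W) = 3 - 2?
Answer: -2144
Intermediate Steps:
K(w, W) = 1
n(X) = -4 + X*(6 + 6*X) (n(X) = -4 + X*(6*(X + 1)) = -4 + X*(6*(1 + X)) = -4 + X*(6 + 6*X))
A(C, b) = b*(C + b)
n(9)*A(-4, Y(-3)) = (-4 + 6*9 + 6*9**2)*(2*(-4 + 2)) = (-4 + 54 + 6*81)*(2*(-2)) = (-4 + 54 + 486)*(-4) = 536*(-4) = -2144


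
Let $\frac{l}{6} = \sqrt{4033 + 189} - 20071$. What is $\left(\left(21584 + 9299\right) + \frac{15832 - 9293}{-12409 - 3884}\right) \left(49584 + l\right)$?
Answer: $- \frac{11881860630520}{5431} + \frac{1006340360 \sqrt{4222}}{5431} \approx -2.1757 \cdot 10^{9}$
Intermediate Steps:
$l = -120426 + 6 \sqrt{4222}$ ($l = 6 \left(\sqrt{4033 + 189} - 20071\right) = 6 \left(\sqrt{4222} - 20071\right) = 6 \left(-20071 + \sqrt{4222}\right) = -120426 + 6 \sqrt{4222} \approx -1.2004 \cdot 10^{5}$)
$\left(\left(21584 + 9299\right) + \frac{15832 - 9293}{-12409 - 3884}\right) \left(49584 + l\right) = \left(\left(21584 + 9299\right) + \frac{15832 - 9293}{-12409 - 3884}\right) \left(49584 - \left(120426 - 6 \sqrt{4222}\right)\right) = \left(30883 + \frac{6539}{-16293}\right) \left(-70842 + 6 \sqrt{4222}\right) = \left(30883 + 6539 \left(- \frac{1}{16293}\right)\right) \left(-70842 + 6 \sqrt{4222}\right) = \left(30883 - \frac{6539}{16293}\right) \left(-70842 + 6 \sqrt{4222}\right) = \frac{503170180 \left(-70842 + 6 \sqrt{4222}\right)}{16293} = - \frac{11881860630520}{5431} + \frac{1006340360 \sqrt{4222}}{5431}$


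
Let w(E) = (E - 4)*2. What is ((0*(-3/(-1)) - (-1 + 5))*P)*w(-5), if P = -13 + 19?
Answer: 432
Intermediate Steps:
w(E) = -8 + 2*E (w(E) = (-4 + E)*2 = -8 + 2*E)
P = 6
((0*(-3/(-1)) - (-1 + 5))*P)*w(-5) = ((0*(-3/(-1)) - (-1 + 5))*6)*(-8 + 2*(-5)) = ((0*(-3*(-1)) - 1*4)*6)*(-8 - 10) = ((0*3 - 4)*6)*(-18) = ((0 - 4)*6)*(-18) = -4*6*(-18) = -24*(-18) = 432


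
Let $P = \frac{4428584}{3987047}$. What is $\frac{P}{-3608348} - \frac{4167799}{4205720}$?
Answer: $- \frac{14990174224256342231}{15126558635661549080} \approx -0.99098$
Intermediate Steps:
$P = \frac{4428584}{3987047}$ ($P = 4428584 \cdot \frac{1}{3987047} = \frac{4428584}{3987047} \approx 1.1107$)
$\frac{P}{-3608348} - \frac{4167799}{4205720} = \frac{4428584}{3987047 \left(-3608348\right)} - \frac{4167799}{4205720} = \frac{4428584}{3987047} \left(- \frac{1}{3608348}\right) - \frac{4167799}{4205720} = - \frac{1107146}{3596663267089} - \frac{4167799}{4205720} = - \frac{14990174224256342231}{15126558635661549080}$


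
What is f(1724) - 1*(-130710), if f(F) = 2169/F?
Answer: 225346209/1724 ≈ 1.3071e+5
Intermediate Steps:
f(1724) - 1*(-130710) = 2169/1724 - 1*(-130710) = 2169*(1/1724) + 130710 = 2169/1724 + 130710 = 225346209/1724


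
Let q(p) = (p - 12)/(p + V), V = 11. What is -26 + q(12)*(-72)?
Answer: -26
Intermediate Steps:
q(p) = (-12 + p)/(11 + p) (q(p) = (p - 12)/(p + 11) = (-12 + p)/(11 + p))
-26 + q(12)*(-72) = -26 + ((-12 + 12)/(11 + 12))*(-72) = -26 + (0/23)*(-72) = -26 + ((1/23)*0)*(-72) = -26 + 0*(-72) = -26 + 0 = -26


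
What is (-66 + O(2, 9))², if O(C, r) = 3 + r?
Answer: 2916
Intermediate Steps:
(-66 + O(2, 9))² = (-66 + (3 + 9))² = (-66 + 12)² = (-54)² = 2916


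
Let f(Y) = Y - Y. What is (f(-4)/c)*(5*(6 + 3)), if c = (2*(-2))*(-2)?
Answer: 0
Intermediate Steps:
f(Y) = 0
c = 8 (c = -4*(-2) = 8)
(f(-4)/c)*(5*(6 + 3)) = (0/8)*(5*(6 + 3)) = (0*(⅛))*(5*9) = 0*45 = 0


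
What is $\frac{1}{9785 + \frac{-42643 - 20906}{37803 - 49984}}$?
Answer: $\frac{12181}{119254634} \approx 0.00010214$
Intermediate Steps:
$\frac{1}{9785 + \frac{-42643 - 20906}{37803 - 49984}} = \frac{1}{9785 - \frac{63549}{-12181}} = \frac{1}{9785 - - \frac{63549}{12181}} = \frac{1}{9785 + \frac{63549}{12181}} = \frac{1}{\frac{119254634}{12181}} = \frac{12181}{119254634}$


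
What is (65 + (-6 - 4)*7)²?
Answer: 25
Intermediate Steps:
(65 + (-6 - 4)*7)² = (65 - 10*7)² = (65 - 70)² = (-5)² = 25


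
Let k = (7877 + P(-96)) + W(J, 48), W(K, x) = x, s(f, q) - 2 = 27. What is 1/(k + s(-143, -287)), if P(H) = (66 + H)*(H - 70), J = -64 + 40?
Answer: 1/12934 ≈ 7.7316e-5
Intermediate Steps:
J = -24
P(H) = (-70 + H)*(66 + H) (P(H) = (66 + H)*(-70 + H) = (-70 + H)*(66 + H))
s(f, q) = 29 (s(f, q) = 2 + 27 = 29)
k = 12905 (k = (7877 + (-4620 + (-96)² - 4*(-96))) + 48 = (7877 + (-4620 + 9216 + 384)) + 48 = (7877 + 4980) + 48 = 12857 + 48 = 12905)
1/(k + s(-143, -287)) = 1/(12905 + 29) = 1/12934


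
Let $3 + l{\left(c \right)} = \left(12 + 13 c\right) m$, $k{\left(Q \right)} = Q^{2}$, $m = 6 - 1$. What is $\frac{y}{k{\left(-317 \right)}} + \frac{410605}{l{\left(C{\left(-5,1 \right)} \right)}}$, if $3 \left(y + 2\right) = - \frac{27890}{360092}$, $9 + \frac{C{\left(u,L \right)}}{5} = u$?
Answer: $- \frac{22286793330081563}{243870728176626} \approx -91.388$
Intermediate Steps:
$m = 5$ ($m = 6 - 1 = 5$)
$C{\left(u,L \right)} = -45 + 5 u$
$l{\left(c \right)} = 57 + 65 c$ ($l{\left(c \right)} = -3 + \left(12 + 13 c\right) 5 = -3 + \left(60 + 65 c\right) = 57 + 65 c$)
$y = - \frac{1094221}{540138}$ ($y = -2 + \frac{\left(-27890\right) \frac{1}{360092}}{3} = -2 + \frac{1}{3} \left(- \frac{13945}{180046}\right) = -2 - \frac{13945}{540138} = - \frac{1094221}{540138} \approx -2.0258$)
$\frac{y}{k{\left(-317 \right)}} + \frac{410605}{l{\left(C{\left(-5,1 \right)} \right)}} = - \frac{1094221}{540138 \left(-317\right)^{2}} + \frac{410605}{57 + 65 \left(-45 + 5 \left(-5\right)\right)} = - \frac{1094221}{540138 \cdot 100489} + \frac{410605}{57 + 65 \left(-45 - 25\right)} = \left(- \frac{1094221}{540138}\right) \frac{1}{100489} + \frac{410605}{57 + 65 \left(-70\right)} = - \frac{1094221}{54277927482} + \frac{410605}{57 - 4550} = - \frac{1094221}{54277927482} + \frac{410605}{-4493} = - \frac{1094221}{54277927482} + 410605 \left(- \frac{1}{4493}\right) = - \frac{1094221}{54277927482} - \frac{410605}{4493} = - \frac{22286793330081563}{243870728176626}$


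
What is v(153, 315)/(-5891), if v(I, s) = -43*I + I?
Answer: 6426/5891 ≈ 1.0908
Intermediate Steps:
v(I, s) = -42*I
v(153, 315)/(-5891) = -42*153/(-5891) = -6426*(-1/5891) = 6426/5891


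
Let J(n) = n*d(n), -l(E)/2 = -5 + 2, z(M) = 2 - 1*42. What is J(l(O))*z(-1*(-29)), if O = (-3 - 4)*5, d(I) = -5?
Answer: 1200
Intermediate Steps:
z(M) = -40 (z(M) = 2 - 42 = -40)
O = -35 (O = -7*5 = -35)
l(E) = 6 (l(E) = -2*(-5 + 2) = -2*(-3) = 6)
J(n) = -5*n (J(n) = n*(-5) = -5*n)
J(l(O))*z(-1*(-29)) = -5*6*(-40) = -30*(-40) = 1200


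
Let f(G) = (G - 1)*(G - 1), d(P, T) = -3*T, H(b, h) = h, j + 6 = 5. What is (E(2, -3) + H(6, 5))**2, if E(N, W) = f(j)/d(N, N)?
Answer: 169/9 ≈ 18.778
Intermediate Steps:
j = -1 (j = -6 + 5 = -1)
f(G) = (-1 + G)**2 (f(G) = (-1 + G)*(-1 + G) = (-1 + G)**2)
E(N, W) = -4/(3*N) (E(N, W) = (-1 - 1)**2/((-3*N)) = (-2)**2*(-1/(3*N)) = 4*(-1/(3*N)) = -4/(3*N))
(E(2, -3) + H(6, 5))**2 = (-4/3/2 + 5)**2 = (-4/3*1/2 + 5)**2 = (-2/3 + 5)**2 = (13/3)**2 = 169/9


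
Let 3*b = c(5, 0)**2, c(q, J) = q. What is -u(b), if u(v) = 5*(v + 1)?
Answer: -140/3 ≈ -46.667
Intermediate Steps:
b = 25/3 (b = (1/3)*5**2 = (1/3)*25 = 25/3 ≈ 8.3333)
u(v) = 5 + 5*v (u(v) = 5*(1 + v) = 5 + 5*v)
-u(b) = -(5 + 5*(25/3)) = -(5 + 125/3) = -1*140/3 = -140/3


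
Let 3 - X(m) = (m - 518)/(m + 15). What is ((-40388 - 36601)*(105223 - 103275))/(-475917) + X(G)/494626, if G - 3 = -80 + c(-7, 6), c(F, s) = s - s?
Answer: 1533080603218137/4864952388868 ≈ 315.13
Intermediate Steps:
c(F, s) = 0
G = -77 (G = 3 + (-80 + 0) = 3 - 80 = -77)
X(m) = 3 - (-518 + m)/(15 + m) (X(m) = 3 - (m - 518)/(m + 15) = 3 - (-518 + m)/(15 + m))
((-40388 - 36601)*(105223 - 103275))/(-475917) + X(G)/494626 = ((-40388 - 36601)*(105223 - 103275))/(-475917) + ((563 + 2*(-77))/(15 - 77))/494626 = -76989*1948*(-1/475917) + ((563 - 154)/(-62))*(1/494626) = -149974572*(-1/475917) - 1/62*409*(1/494626) = 49991524/158639 - 409/62*1/494626 = 49991524/158639 - 409/30666812 = 1533080603218137/4864952388868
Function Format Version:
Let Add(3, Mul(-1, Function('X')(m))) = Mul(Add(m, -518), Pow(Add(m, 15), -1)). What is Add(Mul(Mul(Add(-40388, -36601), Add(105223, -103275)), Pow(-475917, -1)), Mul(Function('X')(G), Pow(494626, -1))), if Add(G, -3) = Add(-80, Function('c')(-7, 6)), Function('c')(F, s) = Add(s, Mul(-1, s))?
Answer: Rational(1533080603218137, 4864952388868) ≈ 315.13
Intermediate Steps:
Function('c')(F, s) = 0
G = -77 (G = Add(3, Add(-80, 0)) = Add(3, -80) = -77)
Function('X')(m) = Add(3, Mul(-1, Pow(Add(15, m), -1), Add(-518, m))) (Function('X')(m) = Add(3, Mul(-1, Mul(Add(m, -518), Pow(Add(m, 15), -1)))) = Add(3, Mul(-1, Mul(Add(-518, m), Pow(Add(15, m), -1)))) = Add(3, Mul(-1, Mul(Pow(Add(15, m), -1), Add(-518, m)))) = Add(3, Mul(-1, Pow(Add(15, m), -1), Add(-518, m))))
Add(Mul(Mul(Add(-40388, -36601), Add(105223, -103275)), Pow(-475917, -1)), Mul(Function('X')(G), Pow(494626, -1))) = Add(Mul(Mul(Add(-40388, -36601), Add(105223, -103275)), Pow(-475917, -1)), Mul(Mul(Pow(Add(15, -77), -1), Add(563, Mul(2, -77))), Pow(494626, -1))) = Add(Mul(Mul(-76989, 1948), Rational(-1, 475917)), Mul(Mul(Pow(-62, -1), Add(563, -154)), Rational(1, 494626))) = Add(Mul(-149974572, Rational(-1, 475917)), Mul(Mul(Rational(-1, 62), 409), Rational(1, 494626))) = Add(Rational(49991524, 158639), Mul(Rational(-409, 62), Rational(1, 494626))) = Add(Rational(49991524, 158639), Rational(-409, 30666812)) = Rational(1533080603218137, 4864952388868)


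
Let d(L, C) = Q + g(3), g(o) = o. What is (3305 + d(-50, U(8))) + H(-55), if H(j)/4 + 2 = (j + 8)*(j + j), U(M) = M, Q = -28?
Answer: 23952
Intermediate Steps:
d(L, C) = -25 (d(L, C) = -28 + 3 = -25)
H(j) = -8 + 8*j*(8 + j) (H(j) = -8 + 4*((j + 8)*(j + j)) = -8 + 4*((8 + j)*(2*j)) = -8 + 4*(2*j*(8 + j)) = -8 + 8*j*(8 + j))
(3305 + d(-50, U(8))) + H(-55) = (3305 - 25) + (-8 + 8*(-55)² + 64*(-55)) = 3280 + (-8 + 8*3025 - 3520) = 3280 + (-8 + 24200 - 3520) = 3280 + 20672 = 23952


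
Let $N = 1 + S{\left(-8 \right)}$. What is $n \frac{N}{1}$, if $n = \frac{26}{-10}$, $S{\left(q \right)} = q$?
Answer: $\frac{91}{5} \approx 18.2$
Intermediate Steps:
$n = - \frac{13}{5}$ ($n = 26 \left(- \frac{1}{10}\right) = - \frac{13}{5} \approx -2.6$)
$N = -7$ ($N = 1 - 8 = -7$)
$n \frac{N}{1} = - \frac{13 \left(- \frac{7}{1}\right)}{5} = - \frac{13 \left(\left(-7\right) 1\right)}{5} = \left(- \frac{13}{5}\right) \left(-7\right) = \frac{91}{5}$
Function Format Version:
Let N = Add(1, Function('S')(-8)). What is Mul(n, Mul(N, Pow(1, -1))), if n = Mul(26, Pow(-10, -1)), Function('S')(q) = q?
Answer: Rational(91, 5) ≈ 18.200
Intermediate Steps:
n = Rational(-13, 5) (n = Mul(26, Rational(-1, 10)) = Rational(-13, 5) ≈ -2.6000)
N = -7 (N = Add(1, -8) = -7)
Mul(n, Mul(N, Pow(1, -1))) = Mul(Rational(-13, 5), Mul(-7, Pow(1, -1))) = Mul(Rational(-13, 5), Mul(-7, 1)) = Mul(Rational(-13, 5), -7) = Rational(91, 5)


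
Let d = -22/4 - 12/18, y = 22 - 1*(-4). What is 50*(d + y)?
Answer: 2975/3 ≈ 991.67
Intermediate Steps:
y = 26 (y = 22 + 4 = 26)
d = -37/6 (d = -22*¼ - 12*1/18 = -11/2 - ⅔ = -37/6 ≈ -6.1667)
50*(d + y) = 50*(-37/6 + 26) = 50*(119/6) = 2975/3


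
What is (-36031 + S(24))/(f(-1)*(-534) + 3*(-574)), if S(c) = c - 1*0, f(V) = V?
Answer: 36007/1188 ≈ 30.309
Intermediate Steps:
S(c) = c (S(c) = c + 0 = c)
(-36031 + S(24))/(f(-1)*(-534) + 3*(-574)) = (-36031 + 24)/(-1*(-534) + 3*(-574)) = -36007/(534 - 1722) = -36007/(-1188) = -36007*(-1/1188) = 36007/1188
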